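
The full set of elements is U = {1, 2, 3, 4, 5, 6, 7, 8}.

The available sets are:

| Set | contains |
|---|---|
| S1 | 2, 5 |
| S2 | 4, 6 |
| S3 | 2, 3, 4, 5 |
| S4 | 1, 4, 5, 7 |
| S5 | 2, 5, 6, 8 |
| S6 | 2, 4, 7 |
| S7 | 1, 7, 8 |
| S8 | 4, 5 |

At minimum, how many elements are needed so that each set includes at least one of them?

H = {2, 4, 8} meets every set (each contains at least one member of H), and |H| = 3.
The sets S1, S2, S7 are pairwise disjoint, so any hitting set needs a separate element for each — at least 3. Hence 3 is optimal.

3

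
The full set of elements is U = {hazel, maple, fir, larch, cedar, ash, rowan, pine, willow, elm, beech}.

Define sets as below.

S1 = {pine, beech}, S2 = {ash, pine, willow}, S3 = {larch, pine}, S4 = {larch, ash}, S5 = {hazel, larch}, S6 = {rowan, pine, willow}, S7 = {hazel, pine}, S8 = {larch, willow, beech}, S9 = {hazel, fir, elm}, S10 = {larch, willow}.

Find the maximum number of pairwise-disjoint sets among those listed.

S1, S9, S10 are pairwise disjoint (S1={pine,beech}; S9={hazel,fir,elm}; S10={larch,willow}).
Every remaining set overlaps one of these, and no 4 of the listed sets are pairwise disjoint, so 3 is the maximum.

3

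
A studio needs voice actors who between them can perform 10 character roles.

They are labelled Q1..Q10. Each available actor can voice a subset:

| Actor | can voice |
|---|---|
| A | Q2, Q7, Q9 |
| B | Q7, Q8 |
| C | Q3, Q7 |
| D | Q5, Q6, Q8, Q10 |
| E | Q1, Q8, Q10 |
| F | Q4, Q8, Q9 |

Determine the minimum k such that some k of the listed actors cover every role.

A and C and D and E and F together: A ∪ C ∪ D ∪ E ∪ F = {Q1, Q2, Q3, Q4, Q5, Q6, Q7, Q8, Q9, Q10} — every role is covered.
No 4 of the 6 actors cover everything (all 15 combinations miss at least one role), so 5 is optimal.

5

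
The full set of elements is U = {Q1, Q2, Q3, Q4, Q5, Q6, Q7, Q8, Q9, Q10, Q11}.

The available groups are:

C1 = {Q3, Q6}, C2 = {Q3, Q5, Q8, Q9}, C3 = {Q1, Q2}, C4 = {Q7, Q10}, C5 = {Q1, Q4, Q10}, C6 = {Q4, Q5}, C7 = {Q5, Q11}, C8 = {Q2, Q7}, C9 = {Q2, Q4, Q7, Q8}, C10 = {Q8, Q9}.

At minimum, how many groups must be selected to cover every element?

5

C1 and C2 and C5 and C7 and C8 together: C1 ∪ C2 ∪ C5 ∪ C7 ∪ C8 = {Q1, Q2, Q3, Q4, Q5, Q6, Q7, Q8, Q9, Q10, Q11} — every element is covered.
No 4 of the 10 groups cover everything (all 210 combinations miss at least one element), so 5 is optimal.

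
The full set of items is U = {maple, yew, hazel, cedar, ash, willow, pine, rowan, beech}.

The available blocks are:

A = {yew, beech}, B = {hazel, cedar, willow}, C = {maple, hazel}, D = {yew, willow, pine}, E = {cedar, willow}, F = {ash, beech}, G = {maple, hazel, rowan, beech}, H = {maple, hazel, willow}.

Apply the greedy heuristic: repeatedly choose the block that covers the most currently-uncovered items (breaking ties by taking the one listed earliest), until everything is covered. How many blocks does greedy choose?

4

Greedy: pick G (covers 4 new) → pick D (covers 3 new) → pick B (covers 1 new) → pick F (covers 1 new). Total picks: 4.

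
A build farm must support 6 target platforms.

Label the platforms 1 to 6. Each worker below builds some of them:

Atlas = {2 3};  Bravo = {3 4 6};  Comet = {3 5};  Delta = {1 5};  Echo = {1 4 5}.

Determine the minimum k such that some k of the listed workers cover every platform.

Take {Atlas, Bravo, Echo}. Their union is {1, 2, 3, 4, 5, 6}, which is all 6 platforms.
Only Atlas contains 2, so Atlas is forced; the remaining 4 platforms need at least 2 more workers (each remaining worker adds at most 3) — so at least 3 workers are needed, and 3 is optimal.

3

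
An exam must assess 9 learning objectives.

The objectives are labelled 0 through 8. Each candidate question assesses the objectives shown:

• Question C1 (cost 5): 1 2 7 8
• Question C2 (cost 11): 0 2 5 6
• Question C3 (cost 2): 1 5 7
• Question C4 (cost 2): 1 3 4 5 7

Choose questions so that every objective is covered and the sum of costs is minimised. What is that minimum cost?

C1, C2, C4 together cover every objective (C1 ∪ C2 ∪ C4 = {0, 1, 2, 3, 4, 5, 6, 7, 8}); total cost 5 + 11 + 2 = 18.
No covering selection has total cost below 18.

18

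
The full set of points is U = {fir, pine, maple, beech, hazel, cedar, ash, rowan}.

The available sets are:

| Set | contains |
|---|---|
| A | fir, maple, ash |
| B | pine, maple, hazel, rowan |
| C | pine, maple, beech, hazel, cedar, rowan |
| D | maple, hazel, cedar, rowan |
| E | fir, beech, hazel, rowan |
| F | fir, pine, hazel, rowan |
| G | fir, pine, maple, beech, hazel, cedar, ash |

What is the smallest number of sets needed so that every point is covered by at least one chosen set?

B and G together: B ∪ G = {fir, pine, maple, beech, hazel, cedar, ash, rowan} — every point is covered.
No single set has all 8 points (the largest, G, has 7), so 2 is optimal.

2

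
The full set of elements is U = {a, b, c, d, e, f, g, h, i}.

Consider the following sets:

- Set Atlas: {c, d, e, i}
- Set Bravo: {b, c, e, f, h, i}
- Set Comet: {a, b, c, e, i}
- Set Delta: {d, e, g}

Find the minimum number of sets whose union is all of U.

3

Bravo, Comet, and Delta cover everything between them: the union {a, b, c, d, e, f, g, h, i} is all of U.
Only Comet contains a, so Comet is forced; the remaining 4 elements need at least 2 more sets (each remaining set adds at most 2) — so at least 3 sets are needed, and 3 is optimal.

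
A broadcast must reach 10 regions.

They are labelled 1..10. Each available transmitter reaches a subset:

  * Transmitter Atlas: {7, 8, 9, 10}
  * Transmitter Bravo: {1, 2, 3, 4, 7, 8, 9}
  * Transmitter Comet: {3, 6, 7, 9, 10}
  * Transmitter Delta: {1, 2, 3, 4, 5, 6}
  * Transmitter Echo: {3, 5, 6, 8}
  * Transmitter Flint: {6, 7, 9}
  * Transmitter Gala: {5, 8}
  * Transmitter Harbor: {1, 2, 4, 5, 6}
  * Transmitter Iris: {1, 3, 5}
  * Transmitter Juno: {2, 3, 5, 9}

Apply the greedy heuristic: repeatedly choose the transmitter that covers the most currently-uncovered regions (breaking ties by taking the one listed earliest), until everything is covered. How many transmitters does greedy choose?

3

Greedy: pick Bravo (covers 7 new) → pick Comet (covers 2 new) → pick Delta (covers 1 new). Total picks: 3.
(The true minimum cover uses only 2 transmitters, so greedy is not optimal here.)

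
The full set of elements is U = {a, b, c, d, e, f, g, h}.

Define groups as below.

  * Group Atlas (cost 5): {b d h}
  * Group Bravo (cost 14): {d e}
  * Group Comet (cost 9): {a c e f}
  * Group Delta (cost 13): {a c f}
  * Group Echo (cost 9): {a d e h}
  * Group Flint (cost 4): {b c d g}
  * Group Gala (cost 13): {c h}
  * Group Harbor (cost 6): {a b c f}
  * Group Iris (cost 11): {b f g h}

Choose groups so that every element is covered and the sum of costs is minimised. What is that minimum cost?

18

Atlas, Comet, Flint together cover every element (Atlas ∪ Comet ∪ Flint = {a, b, c, d, e, f, g, h}); total cost 5 + 9 + 4 = 18.
No covering selection has total cost below 18.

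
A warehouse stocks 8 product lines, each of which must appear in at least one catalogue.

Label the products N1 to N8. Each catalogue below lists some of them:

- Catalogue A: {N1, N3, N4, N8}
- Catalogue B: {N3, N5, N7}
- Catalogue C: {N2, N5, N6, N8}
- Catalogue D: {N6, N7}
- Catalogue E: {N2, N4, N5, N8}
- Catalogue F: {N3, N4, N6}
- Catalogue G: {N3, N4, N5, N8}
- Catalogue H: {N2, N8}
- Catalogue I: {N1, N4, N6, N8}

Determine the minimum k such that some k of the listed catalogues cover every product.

3

Take {B, C, I}. Their union is {N1, N2, N3, N4, N5, N6, N7, N8}, which is all 8 products.
No 2 of the 9 catalogues cover everything (all 36 combinations miss at least one product), so 3 is optimal.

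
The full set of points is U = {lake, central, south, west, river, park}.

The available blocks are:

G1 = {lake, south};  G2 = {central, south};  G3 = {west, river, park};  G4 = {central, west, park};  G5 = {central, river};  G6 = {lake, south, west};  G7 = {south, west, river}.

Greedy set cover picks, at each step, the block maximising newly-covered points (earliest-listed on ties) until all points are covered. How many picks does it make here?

Greedy: pick G3 (covers 3 new) → pick G1 (covers 2 new) → pick G2 (covers 1 new). Total picks: 3.

3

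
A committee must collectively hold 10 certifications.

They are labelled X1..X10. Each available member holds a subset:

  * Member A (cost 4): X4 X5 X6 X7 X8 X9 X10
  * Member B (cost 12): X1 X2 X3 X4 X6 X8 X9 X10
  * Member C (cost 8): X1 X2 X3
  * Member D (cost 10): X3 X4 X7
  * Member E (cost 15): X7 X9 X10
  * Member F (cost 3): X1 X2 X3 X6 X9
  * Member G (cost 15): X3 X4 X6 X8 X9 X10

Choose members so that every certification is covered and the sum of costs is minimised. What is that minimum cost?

7

A, F together cover every certification (A ∪ F = {X1, X2, X3, X4, X5, X6, X7, X8, X9, X10}); total cost 4 + 3 = 7.
No covering selection has total cost below 7.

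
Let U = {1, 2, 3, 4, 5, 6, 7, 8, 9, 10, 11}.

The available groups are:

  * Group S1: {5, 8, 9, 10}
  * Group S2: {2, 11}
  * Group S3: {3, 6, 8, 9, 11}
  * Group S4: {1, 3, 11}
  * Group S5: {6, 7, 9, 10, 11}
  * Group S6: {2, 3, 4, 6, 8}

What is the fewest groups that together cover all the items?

4

S1 and S4 and S5 and S6 together: S1 ∪ S4 ∪ S5 ∪ S6 = {1, 2, 3, 4, 5, 6, 7, 8, 9, 10, 11} — every item is covered.
No 3 of the 6 groups cover everything (all 20 combinations miss at least one item), so 4 is optimal.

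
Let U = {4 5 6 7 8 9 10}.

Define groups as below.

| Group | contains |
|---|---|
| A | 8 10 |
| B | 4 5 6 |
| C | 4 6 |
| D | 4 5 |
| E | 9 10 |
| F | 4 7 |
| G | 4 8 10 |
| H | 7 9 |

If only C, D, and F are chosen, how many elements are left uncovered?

3

Union of C, D, F = {4, 5, 6, 7}.
Not covered: 8, 9, 10 — 3 elements.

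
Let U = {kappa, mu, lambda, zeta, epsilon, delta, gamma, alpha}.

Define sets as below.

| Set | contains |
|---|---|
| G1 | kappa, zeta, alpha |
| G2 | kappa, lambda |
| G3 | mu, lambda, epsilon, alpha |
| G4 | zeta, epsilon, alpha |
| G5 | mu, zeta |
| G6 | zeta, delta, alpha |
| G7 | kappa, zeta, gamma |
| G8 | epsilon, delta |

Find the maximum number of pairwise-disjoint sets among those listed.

G2, G5, G8 are pairwise disjoint (G2={kappa,lambda}; G5={mu,zeta}; G8={epsilon,delta}).
Every remaining set overlaps one of these, and no 4 of the listed sets are pairwise disjoint, so 3 is the maximum.

3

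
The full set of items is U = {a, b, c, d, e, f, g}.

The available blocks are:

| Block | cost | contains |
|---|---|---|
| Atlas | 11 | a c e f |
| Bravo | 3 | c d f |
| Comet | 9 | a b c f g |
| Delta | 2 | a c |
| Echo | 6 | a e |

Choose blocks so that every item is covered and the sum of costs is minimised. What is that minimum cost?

Bravo, Comet, Echo together cover every item (Bravo ∪ Comet ∪ Echo = {a, b, c, d, e, f, g}); total cost 3 + 9 + 6 = 18.
The greedy pick Bravo, Delta, Comet, Echo costs 20; no covering selection beats 18.

18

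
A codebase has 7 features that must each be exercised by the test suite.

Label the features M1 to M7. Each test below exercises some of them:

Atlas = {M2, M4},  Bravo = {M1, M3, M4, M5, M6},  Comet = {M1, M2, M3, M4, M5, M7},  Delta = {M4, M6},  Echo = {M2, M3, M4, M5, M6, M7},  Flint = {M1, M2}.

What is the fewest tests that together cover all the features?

2

Take {Bravo, Echo}. Their union is {M1, M2, M3, M4, M5, M6, M7}, which is all 7 features.
No single test has all 7 features (the largest, Comet, has 6), so 2 is optimal.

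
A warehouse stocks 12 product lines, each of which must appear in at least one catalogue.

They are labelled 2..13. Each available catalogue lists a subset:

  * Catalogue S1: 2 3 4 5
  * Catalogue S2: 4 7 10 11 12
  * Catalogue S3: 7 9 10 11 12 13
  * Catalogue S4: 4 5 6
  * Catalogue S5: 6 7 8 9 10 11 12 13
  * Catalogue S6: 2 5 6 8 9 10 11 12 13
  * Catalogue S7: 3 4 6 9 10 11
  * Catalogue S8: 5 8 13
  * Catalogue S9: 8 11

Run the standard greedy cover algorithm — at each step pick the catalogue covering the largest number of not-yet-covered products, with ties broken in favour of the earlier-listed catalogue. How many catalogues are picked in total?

3

Greedy: pick S6 (covers 9 new) → pick S1 (covers 2 new) → pick S2 (covers 1 new). Total picks: 3.
(The true minimum cover uses only 2 catalogues, so greedy is not optimal here.)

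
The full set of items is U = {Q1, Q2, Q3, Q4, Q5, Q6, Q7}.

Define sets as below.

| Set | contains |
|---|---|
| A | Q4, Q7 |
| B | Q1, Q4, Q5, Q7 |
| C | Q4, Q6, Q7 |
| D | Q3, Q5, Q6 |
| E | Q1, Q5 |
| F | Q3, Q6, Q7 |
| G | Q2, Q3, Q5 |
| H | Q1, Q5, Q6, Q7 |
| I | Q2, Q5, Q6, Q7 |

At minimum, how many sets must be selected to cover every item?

3

B, F, and I cover everything between them: the union {Q1, Q2, Q3, Q4, Q5, Q6, Q7} is all of U.
No 2 of the 9 sets cover everything (all 36 combinations miss at least one item), so 3 is optimal.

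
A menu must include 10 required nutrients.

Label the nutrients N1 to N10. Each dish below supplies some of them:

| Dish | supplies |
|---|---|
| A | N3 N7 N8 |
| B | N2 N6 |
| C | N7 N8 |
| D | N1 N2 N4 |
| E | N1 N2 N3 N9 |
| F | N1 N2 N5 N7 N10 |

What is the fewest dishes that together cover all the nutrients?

5

B and C and D and E and F together: B ∪ C ∪ D ∪ E ∪ F = {N1, N2, N3, N4, N5, N6, N7, N8, N9, N10} — every nutrient is covered.
No 4 of the 6 dishes cover everything (all 15 combinations miss at least one nutrient), so 5 is optimal.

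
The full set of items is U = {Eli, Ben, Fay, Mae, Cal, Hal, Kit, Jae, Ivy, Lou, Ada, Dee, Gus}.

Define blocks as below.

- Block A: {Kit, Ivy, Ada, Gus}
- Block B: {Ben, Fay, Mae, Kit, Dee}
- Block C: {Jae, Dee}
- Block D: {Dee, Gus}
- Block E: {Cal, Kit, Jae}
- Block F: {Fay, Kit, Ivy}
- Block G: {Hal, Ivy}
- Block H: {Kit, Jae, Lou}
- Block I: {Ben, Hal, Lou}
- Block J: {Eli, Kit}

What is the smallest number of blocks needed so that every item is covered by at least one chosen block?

5

A, B, E, I, and J cover everything between them: the union {Eli, Ben, Fay, Mae, Cal, Hal, Kit, Jae, Ivy, Lou, Ada, Dee, Gus} is all of U.
No 4 of the 10 blocks cover everything (all 210 combinations miss at least one item), so 5 is optimal.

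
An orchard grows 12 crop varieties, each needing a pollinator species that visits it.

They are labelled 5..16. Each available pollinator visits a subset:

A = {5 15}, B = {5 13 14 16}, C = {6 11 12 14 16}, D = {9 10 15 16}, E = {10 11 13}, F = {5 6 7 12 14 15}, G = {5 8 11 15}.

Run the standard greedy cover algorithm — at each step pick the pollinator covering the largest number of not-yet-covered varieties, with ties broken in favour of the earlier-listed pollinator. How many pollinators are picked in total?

4

Greedy: pick F (covers 6 new) → pick D (covers 3 new) → pick E (covers 2 new) → pick G (covers 1 new). Total picks: 4.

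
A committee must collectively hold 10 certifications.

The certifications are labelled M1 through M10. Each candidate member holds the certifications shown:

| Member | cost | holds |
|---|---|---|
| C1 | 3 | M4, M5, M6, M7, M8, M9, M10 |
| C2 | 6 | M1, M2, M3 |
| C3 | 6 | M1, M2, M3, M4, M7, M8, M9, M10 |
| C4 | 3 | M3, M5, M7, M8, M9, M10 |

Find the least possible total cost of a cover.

C1, C2 together cover every certification (C1 ∪ C2 = {M1, M2, M3, M4, M5, M6, M7, M8, M9, M10}); total cost 3 + 6 = 9.
No covering selection has total cost below 9.

9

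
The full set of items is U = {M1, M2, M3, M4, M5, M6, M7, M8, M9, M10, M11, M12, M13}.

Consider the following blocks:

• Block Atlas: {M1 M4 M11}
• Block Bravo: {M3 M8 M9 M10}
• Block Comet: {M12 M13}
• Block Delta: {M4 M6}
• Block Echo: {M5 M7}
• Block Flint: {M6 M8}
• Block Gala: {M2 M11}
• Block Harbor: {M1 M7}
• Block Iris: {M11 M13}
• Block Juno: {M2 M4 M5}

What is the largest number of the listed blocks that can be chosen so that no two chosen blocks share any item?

Bravo, Comet, Delta, Echo, Gala are pairwise disjoint (Bravo={M3,M8,M9,M10}; Comet={M12,M13}; Delta={M4,M6}; Echo={M5,M7}; Gala={M2,M11}).
Every remaining block overlaps one of these, and no 6 of the listed blocks are pairwise disjoint, so 5 is the maximum.

5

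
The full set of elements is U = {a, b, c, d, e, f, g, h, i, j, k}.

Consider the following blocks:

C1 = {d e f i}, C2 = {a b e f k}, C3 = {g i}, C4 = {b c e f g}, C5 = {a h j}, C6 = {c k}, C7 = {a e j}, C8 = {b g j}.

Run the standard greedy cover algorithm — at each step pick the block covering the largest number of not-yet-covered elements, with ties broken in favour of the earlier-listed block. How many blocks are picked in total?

Greedy: pick C2 (covers 5 new) → pick C1 (covers 2 new) → pick C4 (covers 2 new) → pick C5 (covers 2 new). Total picks: 4.

4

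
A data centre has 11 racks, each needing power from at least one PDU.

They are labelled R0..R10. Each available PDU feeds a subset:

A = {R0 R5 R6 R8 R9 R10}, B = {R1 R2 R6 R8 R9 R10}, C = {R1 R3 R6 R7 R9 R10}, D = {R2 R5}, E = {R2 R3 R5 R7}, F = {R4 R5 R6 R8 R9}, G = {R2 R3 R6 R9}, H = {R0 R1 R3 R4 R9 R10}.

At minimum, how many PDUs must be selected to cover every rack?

Take {A, E, H}. Their union is {R0, R1, R2, R3, R4, R5, R6, R7, R8, R9, R10}, which is all 11 racks.
No 2 of the 8 PDUs cover everything (all 28 combinations miss at least one rack), so 3 is optimal.

3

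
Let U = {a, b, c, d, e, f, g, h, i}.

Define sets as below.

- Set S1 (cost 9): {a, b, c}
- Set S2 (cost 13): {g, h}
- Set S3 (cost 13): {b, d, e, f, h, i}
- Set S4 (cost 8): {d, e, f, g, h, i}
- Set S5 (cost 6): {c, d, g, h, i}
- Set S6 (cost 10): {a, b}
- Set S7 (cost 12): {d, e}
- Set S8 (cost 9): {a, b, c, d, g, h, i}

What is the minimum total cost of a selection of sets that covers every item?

S1, S4 together cover every item (S1 ∪ S4 = {a, b, c, d, e, f, g, h, i}); total cost 9 + 8 = 17.
The greedy pick S5, S4, S1 costs 23; no covering selection beats 17.

17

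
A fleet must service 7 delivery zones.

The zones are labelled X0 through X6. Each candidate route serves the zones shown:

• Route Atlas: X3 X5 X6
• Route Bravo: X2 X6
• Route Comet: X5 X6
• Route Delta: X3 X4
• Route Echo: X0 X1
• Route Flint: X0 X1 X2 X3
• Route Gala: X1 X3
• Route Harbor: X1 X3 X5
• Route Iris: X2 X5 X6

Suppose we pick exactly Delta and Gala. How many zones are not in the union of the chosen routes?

4

Union of Delta, Gala = {X1, X3, X4}.
Not covered: X0, X2, X5, X6 — 4 zones.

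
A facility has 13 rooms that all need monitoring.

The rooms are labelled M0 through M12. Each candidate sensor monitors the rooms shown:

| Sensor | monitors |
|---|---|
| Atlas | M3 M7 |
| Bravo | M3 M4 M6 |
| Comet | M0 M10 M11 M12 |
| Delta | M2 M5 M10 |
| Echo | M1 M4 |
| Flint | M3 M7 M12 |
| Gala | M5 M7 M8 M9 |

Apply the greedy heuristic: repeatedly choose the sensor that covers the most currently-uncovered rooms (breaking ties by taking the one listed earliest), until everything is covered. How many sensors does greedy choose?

Greedy: pick Comet (covers 4 new) → pick Gala (covers 4 new) → pick Bravo (covers 3 new) → pick Delta (covers 1 new) → pick Echo (covers 1 new). Total picks: 5.

5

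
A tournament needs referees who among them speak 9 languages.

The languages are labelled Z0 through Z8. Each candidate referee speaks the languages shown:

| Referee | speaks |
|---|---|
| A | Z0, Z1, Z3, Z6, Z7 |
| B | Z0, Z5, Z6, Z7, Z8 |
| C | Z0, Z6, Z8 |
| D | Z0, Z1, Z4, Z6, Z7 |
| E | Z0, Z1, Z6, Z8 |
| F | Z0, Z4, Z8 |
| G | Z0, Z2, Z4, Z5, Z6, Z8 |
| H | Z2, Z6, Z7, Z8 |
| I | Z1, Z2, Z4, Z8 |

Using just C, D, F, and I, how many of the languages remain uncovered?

Union of C, D, F, I = {Z0, Z1, Z2, Z4, Z6, Z7, Z8}.
Not covered: Z3, Z5 — 2 languages.

2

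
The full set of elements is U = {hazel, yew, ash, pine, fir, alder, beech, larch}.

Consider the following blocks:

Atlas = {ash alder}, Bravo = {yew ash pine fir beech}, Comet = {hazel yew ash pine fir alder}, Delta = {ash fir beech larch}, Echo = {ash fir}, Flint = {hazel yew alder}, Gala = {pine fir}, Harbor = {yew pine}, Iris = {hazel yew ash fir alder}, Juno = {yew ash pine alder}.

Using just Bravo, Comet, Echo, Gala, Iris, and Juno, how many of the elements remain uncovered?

Union of Bravo, Comet, Echo, Gala, Iris, Juno = {hazel, yew, ash, pine, fir, alder, beech}.
Not covered: larch — 1 element.

1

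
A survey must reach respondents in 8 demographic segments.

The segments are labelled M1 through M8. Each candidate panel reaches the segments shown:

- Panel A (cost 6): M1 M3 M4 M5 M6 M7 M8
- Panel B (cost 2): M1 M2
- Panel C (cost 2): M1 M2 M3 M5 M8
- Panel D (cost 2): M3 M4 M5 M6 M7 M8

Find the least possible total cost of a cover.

B, D together cover every segment (B ∪ D = {M1, M2, M3, M4, M5, M6, M7, M8}); total cost 2 + 2 = 4.
No covering selection has total cost below 4.

4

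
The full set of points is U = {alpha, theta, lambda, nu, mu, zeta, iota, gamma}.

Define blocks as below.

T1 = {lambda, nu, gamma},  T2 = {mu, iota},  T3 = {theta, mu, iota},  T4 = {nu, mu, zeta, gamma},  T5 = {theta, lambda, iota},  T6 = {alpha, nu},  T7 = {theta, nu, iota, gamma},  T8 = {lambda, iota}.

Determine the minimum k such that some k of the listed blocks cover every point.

3

Take {T4, T5, T6}. Their union is {alpha, theta, lambda, nu, mu, zeta, iota, gamma}, which is all 8 points.
Only T6 contains alpha, so T6 is forced; the remaining 6 points need at least 2 more blocks (each remaining block adds at most 3) — so at least 3 blocks are needed, and 3 is optimal.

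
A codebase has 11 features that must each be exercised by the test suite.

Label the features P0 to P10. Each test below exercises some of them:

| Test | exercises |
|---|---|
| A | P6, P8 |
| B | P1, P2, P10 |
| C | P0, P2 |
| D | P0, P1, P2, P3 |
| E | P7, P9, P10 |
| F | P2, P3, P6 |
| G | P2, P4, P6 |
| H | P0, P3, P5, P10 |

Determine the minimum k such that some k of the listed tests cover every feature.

5

A and D and E and G and H together: A ∪ D ∪ E ∪ G ∪ H = {P0, P1, P2, P3, P4, P5, P6, P7, P8, P9, P10} — every feature is covered.
No 4 of the 8 tests cover everything (all 70 combinations miss at least one feature), so 5 is optimal.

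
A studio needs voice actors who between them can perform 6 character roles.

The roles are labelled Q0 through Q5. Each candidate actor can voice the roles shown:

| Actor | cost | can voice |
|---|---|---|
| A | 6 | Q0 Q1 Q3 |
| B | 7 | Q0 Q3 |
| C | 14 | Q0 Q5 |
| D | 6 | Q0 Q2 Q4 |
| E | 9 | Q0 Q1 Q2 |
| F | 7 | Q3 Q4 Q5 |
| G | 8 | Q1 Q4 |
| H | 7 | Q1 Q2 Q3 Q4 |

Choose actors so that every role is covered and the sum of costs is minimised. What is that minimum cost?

E, F together cover every role (E ∪ F = {Q0, Q1, Q2, Q3, Q4, Q5}); total cost 9 + 7 = 16.
The greedy pick H, A, F costs 20; no covering selection beats 16.

16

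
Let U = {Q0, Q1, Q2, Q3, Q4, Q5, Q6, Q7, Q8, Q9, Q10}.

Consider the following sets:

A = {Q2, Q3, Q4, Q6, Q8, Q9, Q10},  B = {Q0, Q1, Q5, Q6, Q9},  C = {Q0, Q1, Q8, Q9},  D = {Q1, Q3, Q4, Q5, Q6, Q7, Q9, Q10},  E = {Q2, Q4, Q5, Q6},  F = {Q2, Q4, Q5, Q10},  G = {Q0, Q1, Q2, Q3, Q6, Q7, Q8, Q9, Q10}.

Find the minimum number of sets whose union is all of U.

D and G together: D ∪ G = {Q0, Q1, Q2, Q3, Q4, Q5, Q6, Q7, Q8, Q9, Q10} — every element is covered.
No single set has all 11 elements (the largest, G, has 9), so 2 is optimal.

2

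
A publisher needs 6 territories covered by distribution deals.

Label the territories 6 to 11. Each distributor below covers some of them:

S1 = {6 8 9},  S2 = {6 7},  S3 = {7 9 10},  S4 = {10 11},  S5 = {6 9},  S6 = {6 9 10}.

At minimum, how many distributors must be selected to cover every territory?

3

Take {S1, S2, S4}. Their union is {6, 7, 8, 9, 10, 11}, which is all 6 territories.
Only S1 contains 8, so S1 is forced; the remaining 3 territories need at least 2 more distributors (each remaining distributor adds at most 2) — so at least 3 distributors are needed, and 3 is optimal.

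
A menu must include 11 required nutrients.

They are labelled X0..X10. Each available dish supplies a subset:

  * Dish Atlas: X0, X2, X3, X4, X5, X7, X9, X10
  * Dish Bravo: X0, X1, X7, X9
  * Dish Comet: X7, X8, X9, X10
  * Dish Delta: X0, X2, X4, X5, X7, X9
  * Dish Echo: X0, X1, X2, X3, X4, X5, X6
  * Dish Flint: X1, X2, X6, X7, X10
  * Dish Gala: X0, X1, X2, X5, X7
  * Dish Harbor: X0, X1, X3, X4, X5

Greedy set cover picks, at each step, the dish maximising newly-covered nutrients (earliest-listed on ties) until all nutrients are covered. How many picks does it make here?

Greedy: pick Atlas (covers 8 new) → pick Echo (covers 2 new) → pick Comet (covers 1 new). Total picks: 3.
(The true minimum cover uses only 2 dishes, so greedy is not optimal here.)

3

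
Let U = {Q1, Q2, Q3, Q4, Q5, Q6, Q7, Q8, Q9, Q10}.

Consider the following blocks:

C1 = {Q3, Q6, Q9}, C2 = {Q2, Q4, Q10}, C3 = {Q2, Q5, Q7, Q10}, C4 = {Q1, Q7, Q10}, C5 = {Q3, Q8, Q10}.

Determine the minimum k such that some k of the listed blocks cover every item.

C1, C2, C3, C4, and C5 cover everything between them: the union {Q1, Q2, Q3, Q4, Q5, Q6, Q7, Q8, Q9, Q10} is all of U.
No 4 of the 5 blocks cover everything (all 5 combinations miss at least one item), so 5 is optimal.

5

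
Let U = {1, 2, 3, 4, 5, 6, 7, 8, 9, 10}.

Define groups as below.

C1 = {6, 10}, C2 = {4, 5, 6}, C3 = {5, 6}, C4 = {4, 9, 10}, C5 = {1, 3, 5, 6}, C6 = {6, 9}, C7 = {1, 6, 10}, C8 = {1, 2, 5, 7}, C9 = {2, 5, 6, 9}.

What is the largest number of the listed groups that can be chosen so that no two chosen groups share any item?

C4, C5 are pairwise disjoint (C4={4,9,10}; C5={1,3,5,6}).
Every remaining group overlaps one of these, and no 3 of the listed groups are pairwise disjoint, so 2 is the maximum.

2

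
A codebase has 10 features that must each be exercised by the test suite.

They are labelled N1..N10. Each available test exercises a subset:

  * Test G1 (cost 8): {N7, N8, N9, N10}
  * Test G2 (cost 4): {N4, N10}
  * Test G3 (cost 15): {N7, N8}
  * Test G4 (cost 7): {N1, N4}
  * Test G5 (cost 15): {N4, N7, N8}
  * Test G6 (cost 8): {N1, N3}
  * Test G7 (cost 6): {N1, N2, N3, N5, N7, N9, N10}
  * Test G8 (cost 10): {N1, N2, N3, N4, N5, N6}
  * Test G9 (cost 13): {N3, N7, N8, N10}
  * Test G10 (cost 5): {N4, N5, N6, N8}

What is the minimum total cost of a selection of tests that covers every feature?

G7, G10 together cover every feature (G7 ∪ G10 = {N1, N2, N3, N4, N5, N6, N7, N8, N9, N10}); total cost 6 + 5 = 11.
No covering selection has total cost below 11.

11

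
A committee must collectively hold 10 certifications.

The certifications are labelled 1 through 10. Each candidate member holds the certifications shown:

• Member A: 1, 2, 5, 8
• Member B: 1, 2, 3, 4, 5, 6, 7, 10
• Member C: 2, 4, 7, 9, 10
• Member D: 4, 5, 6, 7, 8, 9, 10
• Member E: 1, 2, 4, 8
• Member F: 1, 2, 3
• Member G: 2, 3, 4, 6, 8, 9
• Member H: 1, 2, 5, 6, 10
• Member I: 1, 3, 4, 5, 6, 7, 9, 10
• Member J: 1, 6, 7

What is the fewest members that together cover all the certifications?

2

E and I together: E ∪ I = {1, 2, 3, 4, 5, 6, 7, 8, 9, 10} — every certification is covered.
No single member has all 10 certifications (the largest, B, has 8), so 2 is optimal.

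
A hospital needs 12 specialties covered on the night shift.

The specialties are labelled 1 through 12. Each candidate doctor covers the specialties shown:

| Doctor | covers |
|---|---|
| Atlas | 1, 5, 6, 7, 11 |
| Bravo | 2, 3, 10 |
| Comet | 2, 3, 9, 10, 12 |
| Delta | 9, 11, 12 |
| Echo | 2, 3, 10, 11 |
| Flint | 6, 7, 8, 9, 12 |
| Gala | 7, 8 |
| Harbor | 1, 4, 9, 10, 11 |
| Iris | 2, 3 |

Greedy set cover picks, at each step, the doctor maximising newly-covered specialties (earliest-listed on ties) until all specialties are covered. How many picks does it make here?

4

Greedy: pick Atlas (covers 5 new) → pick Comet (covers 5 new) → pick Flint (covers 1 new) → pick Harbor (covers 1 new). Total picks: 4.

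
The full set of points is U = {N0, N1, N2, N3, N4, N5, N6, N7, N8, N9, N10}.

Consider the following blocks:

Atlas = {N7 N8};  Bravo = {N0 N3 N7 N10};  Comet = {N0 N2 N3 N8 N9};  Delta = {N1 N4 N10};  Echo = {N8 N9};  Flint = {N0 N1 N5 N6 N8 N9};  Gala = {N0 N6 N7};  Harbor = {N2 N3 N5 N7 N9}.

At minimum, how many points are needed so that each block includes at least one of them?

Take H = {N1, N7, N8}. Each listed block contains at least one of these, so H is a hitting set of size 3.
The blocks Delta, Echo, Gala are pairwise disjoint, so any hitting set needs a separate point for each — at least 3. Hence 3 is optimal.

3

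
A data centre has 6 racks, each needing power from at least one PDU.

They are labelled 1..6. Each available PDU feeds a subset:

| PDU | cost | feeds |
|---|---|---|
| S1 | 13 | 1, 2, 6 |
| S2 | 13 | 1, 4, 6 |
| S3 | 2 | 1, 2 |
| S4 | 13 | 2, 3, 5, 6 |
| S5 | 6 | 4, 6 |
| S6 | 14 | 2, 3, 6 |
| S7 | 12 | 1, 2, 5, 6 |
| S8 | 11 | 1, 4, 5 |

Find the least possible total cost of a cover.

21

S3, S4, S5 together cover every rack (S3 ∪ S4 ∪ S5 = {1, 2, 3, 4, 5, 6}); total cost 2 + 13 + 6 = 21.
No covering selection has total cost below 21.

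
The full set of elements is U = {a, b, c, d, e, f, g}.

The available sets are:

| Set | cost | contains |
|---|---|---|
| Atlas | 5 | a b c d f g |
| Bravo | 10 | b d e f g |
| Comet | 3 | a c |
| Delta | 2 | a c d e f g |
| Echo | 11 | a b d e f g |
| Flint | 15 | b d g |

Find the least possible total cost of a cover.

Atlas, Delta together cover every element (Atlas ∪ Delta = {a, b, c, d, e, f, g}); total cost 5 + 2 = 7.
No covering selection has total cost below 7.

7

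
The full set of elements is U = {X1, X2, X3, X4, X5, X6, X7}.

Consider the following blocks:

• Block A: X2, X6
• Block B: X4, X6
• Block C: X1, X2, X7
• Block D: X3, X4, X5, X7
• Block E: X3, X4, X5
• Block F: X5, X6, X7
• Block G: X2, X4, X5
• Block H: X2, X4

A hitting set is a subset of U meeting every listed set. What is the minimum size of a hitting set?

3

Take T = {X4, X6, X7}. Each listed block contains at least one of these, so T is a hitting set of size 3.
No choice of 2 elements meets every block, so 3 is the minimum.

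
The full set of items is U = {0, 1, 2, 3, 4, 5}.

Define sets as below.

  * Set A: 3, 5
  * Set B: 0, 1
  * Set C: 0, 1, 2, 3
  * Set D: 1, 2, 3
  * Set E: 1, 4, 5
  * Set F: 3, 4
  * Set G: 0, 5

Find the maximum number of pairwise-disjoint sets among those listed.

2

D, G are pairwise disjoint (D={1,2,3}; G={0,5}).
Every remaining set overlaps one of these, and no 3 of the listed sets are pairwise disjoint, so 2 is the maximum.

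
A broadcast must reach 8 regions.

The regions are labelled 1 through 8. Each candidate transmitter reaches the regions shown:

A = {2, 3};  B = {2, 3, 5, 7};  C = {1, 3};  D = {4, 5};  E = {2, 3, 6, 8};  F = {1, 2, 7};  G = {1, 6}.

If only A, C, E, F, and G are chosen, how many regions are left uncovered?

Union of A, C, E, F, G = {1, 2, 3, 6, 7, 8}.
Not covered: 4, 5 — 2 regions.

2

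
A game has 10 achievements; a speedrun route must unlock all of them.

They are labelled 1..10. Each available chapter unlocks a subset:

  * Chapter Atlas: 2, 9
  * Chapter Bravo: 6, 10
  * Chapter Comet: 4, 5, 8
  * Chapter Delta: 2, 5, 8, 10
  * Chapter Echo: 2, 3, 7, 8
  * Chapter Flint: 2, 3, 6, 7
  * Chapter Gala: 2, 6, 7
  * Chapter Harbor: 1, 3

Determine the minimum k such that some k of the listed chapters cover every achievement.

Take {Atlas, Comet, Delta, Flint, Harbor}. Their union is {1, 2, 3, 4, 5, 6, 7, 8, 9, 10}, which is all 10 achievements.
No 4 of the 8 chapters cover everything (all 70 combinations miss at least one achievement), so 5 is optimal.

5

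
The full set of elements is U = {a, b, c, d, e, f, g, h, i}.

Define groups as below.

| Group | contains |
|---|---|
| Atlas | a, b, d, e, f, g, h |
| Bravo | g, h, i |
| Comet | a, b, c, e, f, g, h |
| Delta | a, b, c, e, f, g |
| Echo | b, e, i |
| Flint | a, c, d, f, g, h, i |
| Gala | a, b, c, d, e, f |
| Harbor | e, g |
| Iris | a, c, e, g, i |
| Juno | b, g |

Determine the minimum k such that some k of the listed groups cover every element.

2

Comet and Flint cover everything between them: the union {a, b, c, d, e, f, g, h, i} is all of U.
No single group has all 9 elements (the largest, Atlas, has 7), so 2 is optimal.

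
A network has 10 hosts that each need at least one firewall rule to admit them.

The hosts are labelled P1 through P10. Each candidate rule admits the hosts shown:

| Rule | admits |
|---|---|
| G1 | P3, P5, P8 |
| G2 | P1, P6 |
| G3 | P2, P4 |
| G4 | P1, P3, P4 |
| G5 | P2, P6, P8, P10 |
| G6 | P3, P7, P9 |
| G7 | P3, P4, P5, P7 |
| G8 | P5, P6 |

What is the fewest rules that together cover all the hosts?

4

G4 and G5 and G6 and G7 together: G4 ∪ G5 ∪ G6 ∪ G7 = {P1, P2, P3, P4, P5, P6, P7, P8, P9, P10} — every host is covered.
No 3 of the 8 rules cover everything (all 56 combinations miss at least one host), so 4 is optimal.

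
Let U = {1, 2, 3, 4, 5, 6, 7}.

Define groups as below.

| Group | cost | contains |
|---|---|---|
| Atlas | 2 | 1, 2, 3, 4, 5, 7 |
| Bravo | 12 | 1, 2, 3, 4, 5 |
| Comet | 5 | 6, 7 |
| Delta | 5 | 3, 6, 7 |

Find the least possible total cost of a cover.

7

Atlas, Delta together cover every point (Atlas ∪ Delta = {1, 2, 3, 4, 5, 6, 7}); total cost 2 + 5 = 7.
No covering selection has total cost below 7.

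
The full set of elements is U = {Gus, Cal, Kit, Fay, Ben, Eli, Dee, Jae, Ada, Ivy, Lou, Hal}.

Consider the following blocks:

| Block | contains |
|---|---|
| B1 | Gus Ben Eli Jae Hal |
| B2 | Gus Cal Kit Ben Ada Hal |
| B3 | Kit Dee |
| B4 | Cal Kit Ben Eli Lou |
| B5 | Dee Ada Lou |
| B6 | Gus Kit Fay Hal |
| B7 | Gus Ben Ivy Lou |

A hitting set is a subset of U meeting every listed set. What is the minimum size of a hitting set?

H = {Gus, Ben, Dee} meets every block (each contains at least one member of H), and |H| = 3.
No choice of 2 elements meets every block, so 3 is the minimum.

3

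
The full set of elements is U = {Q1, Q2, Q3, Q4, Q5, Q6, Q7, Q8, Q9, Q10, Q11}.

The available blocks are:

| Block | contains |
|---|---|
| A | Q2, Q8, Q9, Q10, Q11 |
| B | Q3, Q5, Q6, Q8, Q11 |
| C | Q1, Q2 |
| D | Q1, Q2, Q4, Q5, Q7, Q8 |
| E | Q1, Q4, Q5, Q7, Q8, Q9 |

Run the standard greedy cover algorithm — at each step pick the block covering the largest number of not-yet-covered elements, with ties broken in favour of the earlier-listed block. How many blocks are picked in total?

Greedy: pick D (covers 6 new) → pick A (covers 3 new) → pick B (covers 2 new). Total picks: 3.

3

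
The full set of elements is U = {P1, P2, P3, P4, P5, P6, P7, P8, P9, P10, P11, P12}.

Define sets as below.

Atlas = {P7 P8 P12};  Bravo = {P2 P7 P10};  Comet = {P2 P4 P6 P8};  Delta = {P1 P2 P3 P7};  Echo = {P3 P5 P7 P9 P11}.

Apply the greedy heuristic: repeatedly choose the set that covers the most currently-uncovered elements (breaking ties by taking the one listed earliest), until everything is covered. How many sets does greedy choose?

5

Greedy: pick Echo (covers 5 new) → pick Comet (covers 4 new) → pick Atlas (covers 1 new) → pick Bravo (covers 1 new) → pick Delta (covers 1 new). Total picks: 5.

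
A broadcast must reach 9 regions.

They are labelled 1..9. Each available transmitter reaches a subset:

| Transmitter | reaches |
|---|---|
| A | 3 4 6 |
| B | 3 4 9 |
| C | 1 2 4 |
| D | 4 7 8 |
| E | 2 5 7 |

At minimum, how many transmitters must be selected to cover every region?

Take {A, B, C, D, E}. Their union is {1, 2, 3, 4, 5, 6, 7, 8, 9}, which is all 9 regions.
No 4 of the 5 transmitters cover everything (all 5 combinations miss at least one region), so 5 is optimal.

5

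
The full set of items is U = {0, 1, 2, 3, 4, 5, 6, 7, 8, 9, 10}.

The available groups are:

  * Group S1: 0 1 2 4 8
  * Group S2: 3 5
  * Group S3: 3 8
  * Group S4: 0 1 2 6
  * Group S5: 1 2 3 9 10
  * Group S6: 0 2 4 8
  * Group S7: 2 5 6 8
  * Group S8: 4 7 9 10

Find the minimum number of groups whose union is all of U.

S5, S6, S7, and S8 cover everything between them: the union {0, 1, 2, 3, 4, 5, 6, 7, 8, 9, 10} is all of U.
No 3 of the 8 groups cover everything (all 56 combinations miss at least one item), so 4 is optimal.

4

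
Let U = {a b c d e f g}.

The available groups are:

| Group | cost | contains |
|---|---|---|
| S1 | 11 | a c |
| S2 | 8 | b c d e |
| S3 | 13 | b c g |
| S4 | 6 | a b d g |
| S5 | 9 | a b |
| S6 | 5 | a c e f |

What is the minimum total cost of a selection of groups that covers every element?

S4, S6 together cover every element (S4 ∪ S6 = {a, b, c, d, e, f, g}); total cost 6 + 5 = 11.
No covering selection has total cost below 11.

11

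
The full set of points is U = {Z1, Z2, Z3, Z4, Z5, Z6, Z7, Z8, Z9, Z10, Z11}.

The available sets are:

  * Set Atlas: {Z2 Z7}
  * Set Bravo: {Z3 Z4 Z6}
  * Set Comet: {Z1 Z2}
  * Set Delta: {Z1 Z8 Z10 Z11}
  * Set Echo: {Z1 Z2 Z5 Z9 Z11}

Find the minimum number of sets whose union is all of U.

4

Atlas, Bravo, Delta, and Echo cover everything between them: the union {Z1, Z2, Z3, Z4, Z5, Z6, Z7, Z8, Z9, Z10, Z11} is all of U.
Only Atlas contains Z7, so Atlas is forced; the remaining 9 points need at least 3 more sets (each remaining set adds at most 4) — so at least 4 sets are needed, and 4 is optimal.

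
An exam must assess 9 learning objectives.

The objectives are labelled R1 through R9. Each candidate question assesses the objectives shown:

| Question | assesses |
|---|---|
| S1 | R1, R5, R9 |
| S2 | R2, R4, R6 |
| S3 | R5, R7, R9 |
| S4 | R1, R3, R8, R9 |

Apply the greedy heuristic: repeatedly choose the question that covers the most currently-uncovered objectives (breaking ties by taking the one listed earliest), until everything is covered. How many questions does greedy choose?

3

Greedy: pick S4 (covers 4 new) → pick S2 (covers 3 new) → pick S3 (covers 2 new). Total picks: 3.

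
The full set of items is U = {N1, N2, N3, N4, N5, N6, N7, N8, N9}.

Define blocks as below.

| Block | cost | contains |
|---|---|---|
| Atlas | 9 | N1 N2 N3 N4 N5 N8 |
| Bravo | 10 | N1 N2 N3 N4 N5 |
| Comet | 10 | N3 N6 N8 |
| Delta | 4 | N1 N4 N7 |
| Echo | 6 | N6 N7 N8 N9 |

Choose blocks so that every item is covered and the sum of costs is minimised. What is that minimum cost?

15

Atlas, Echo together cover every item (Atlas ∪ Echo = {N1, N2, N3, N4, N5, N6, N7, N8, N9}); total cost 9 + 6 = 15.
The greedy pick Delta, Echo, Atlas costs 19; no covering selection beats 15.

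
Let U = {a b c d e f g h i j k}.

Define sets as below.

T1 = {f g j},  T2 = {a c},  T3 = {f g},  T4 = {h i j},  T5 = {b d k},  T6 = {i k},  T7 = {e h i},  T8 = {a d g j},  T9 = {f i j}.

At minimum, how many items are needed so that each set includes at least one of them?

4

T = {a, g, i, k} meets every set (each contains at least one member of T), and |T| = 4.
The sets T2, T3, T5, T7 are pairwise disjoint, so any hitting set needs a separate item for each — at least 4. Hence 4 is optimal.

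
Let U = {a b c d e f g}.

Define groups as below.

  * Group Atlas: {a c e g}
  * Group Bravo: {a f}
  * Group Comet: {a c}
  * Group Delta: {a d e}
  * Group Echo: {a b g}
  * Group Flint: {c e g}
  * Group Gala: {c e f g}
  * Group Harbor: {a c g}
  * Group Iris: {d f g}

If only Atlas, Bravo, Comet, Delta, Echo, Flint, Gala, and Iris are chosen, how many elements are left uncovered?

Union of Atlas, Bravo, Comet, Delta, Echo, Flint, Gala, Iris = {a, b, c, d, e, f, g} — that's every element, so 0 are uncovered.

0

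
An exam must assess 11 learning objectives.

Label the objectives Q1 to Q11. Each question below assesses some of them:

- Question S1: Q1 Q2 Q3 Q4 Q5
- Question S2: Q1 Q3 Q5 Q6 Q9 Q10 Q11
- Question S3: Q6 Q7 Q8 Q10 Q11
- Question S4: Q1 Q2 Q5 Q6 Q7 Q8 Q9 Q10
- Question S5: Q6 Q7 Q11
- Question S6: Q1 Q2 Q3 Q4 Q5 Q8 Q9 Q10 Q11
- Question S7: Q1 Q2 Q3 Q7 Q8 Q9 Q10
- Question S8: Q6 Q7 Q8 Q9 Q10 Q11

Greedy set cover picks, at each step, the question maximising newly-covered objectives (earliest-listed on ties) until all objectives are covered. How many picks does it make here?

Greedy: pick S6 (covers 9 new) → pick S3 (covers 2 new). Total picks: 2.

2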